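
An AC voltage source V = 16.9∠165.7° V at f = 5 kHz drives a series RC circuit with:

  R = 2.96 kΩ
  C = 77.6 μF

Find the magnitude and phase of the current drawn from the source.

Step 1 — Angular frequency: ω = 2π·f = 2π·5000 = 3.142e+04 rad/s.
Step 2 — Component impedances:
  R: Z = R = 2960 Ω
  C: Z = 1/(jωC) = -j/(ω·C) = 0 - j0.4102 Ω
Step 3 — Series combination: Z_total = R + C = 2960 - j0.4102 Ω = 2960∠-0.0° Ω.
Step 4 — Source phasor: V = 16.9∠165.7° V = -16.38 + j4.174 V.
Step 5 — Ohm's law: I = V / Z_total = (-16.38 + j4.174) / (2960 - j0.4102) = -0.005533 + j0.001409 A.
Step 6 — Convert to polar: |I| = 0.005709 A, ∠I = 165.7°.

I = 0.005709∠165.7° A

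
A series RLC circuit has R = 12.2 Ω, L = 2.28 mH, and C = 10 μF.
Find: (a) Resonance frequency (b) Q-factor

Step 1 — Resonance condition Im(Z)=0 gives ω₀ = 1/√(LC).
Step 2 — ω₀ = 1/√(0.00228·1e-05) = 6623 rad/s.
Step 3 — f₀ = ω₀/(2π) = 1054 Hz.
Step 4 — Series Q: Q = ω₀L/R = 6623·0.00228/12.2 = 1.238.

(a) f₀ = 1054 Hz  (b) Q = 1.238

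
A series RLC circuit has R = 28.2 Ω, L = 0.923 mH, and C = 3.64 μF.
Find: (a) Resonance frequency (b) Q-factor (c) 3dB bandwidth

Step 1 — Resonance: ω₀ = 1/√(LC) = 1/√(0.000923·3.64e-06) = 1.725e+04 rad/s.
Step 2 — f₀ = ω₀/(2π) = 2746 Hz.
Step 3 — Series Q: Q = ω₀L/R = 1.725e+04·0.000923/28.2 = 0.5647.
Step 4 — Bandwidth: Δω = ω₀/Q = 3.055e+04 rad/s; BW = Δω/(2π) = 4863 Hz.

(a) f₀ = 2746 Hz  (b) Q = 0.5647  (c) BW = 4863 Hz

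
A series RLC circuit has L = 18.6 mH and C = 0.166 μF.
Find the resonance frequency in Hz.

Step 1 — Resonance condition Im(Z)=0 gives ω₀ = 1/√(LC).
Step 2 — ω₀ = 1/√(0.0186·1.66e-07) = 1.8e+04 rad/s.
Step 3 — f₀ = ω₀/(2π) = 2864 Hz.

f₀ = 2864 Hz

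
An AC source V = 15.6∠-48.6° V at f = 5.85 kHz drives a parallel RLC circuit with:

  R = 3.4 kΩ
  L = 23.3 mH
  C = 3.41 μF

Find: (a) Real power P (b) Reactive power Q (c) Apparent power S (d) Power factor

Step 1 — Angular frequency: ω = 2π·f = 2π·5850 = 3.676e+04 rad/s.
Step 2 — Component impedances:
  R: Z = R = 3400 Ω
  L: Z = jωL = j·3.676e+04·0.0233 = 0 + j856.4 Ω
  C: Z = 1/(jωC) = -j/(ω·C) = 0 - j7.978 Ω
Step 3 — Parallel combination: 1/Z_total = 1/R + 1/L + 1/C; Z_total = 0.01908 - j8.053 Ω = 8.053∠-89.9° Ω.
Step 4 — Source phasor: V = 15.6∠-48.6° V = 10.32 - j11.7 V.
Step 5 — Current: I = V / Z = 1.456 + j1.278 A = 1.937∠41.3° A.
Step 6 — Complex power: S = V·I* = 0.07158 - j30.22 VA.
Step 7 — Real power: P = Re(S) = 0.07158 W.
Step 8 — Reactive power: Q = Im(S) = -30.22 VAR.
Step 9 — Apparent power: |S| = 30.22 VA.
Step 10 — Power factor: PF = P/|S| = 0.002369 (leading).

(a) P = 0.07158 W  (b) Q = -30.22 VAR  (c) S = 30.22 VA  (d) PF = 0.002369 (leading)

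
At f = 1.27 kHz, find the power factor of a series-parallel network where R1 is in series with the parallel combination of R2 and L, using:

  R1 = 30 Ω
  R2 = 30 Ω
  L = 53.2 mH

Step 1 — Angular frequency: ω = 2π·f = 2π·1270 = 7980 rad/s.
Step 2 — Component impedances:
  R1: Z = R = 30 Ω
  R2: Z = R = 30 Ω
  L: Z = jωL = j·7980·0.0532 = 0 + j424.5 Ω
Step 3 — Parallel branch: R2 || L = 1/(1/R2 + 1/L) = 29.85 + j2.11 Ω.
Step 4 — Series with R1: Z_total = R1 + (R2 || L) = 59.85 + j2.11 Ω = 59.89∠2.0° Ω.
Step 5 — Power factor: PF = cos(φ) = Re(Z)/|Z| = 59.851/59.888 = 0.9994.
Step 6 — Type: Im(Z) = 2.11 ⇒ lagging (phase φ = 2.0°).

PF = 0.9994 (lagging, φ = 2.0°)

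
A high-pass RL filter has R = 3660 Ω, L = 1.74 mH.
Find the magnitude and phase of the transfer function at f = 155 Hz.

Step 1 — Angular frequency: ω = 2π·155 = 973.9 rad/s.
Step 2 — Transfer function: H(jω) = jωL/(R + jωL).
Step 3 — Numerator jωL = j·1.695; denominator R + jωL = 3660 + j1.695.
Step 4 — H = 2.144e-07 + j0.000463.
Step 5 — Magnitude: |H| = 0.000463 (-66.7 dB); phase: φ = 90.0°.

|H| = 0.000463 (-66.7 dB), φ = 90.0°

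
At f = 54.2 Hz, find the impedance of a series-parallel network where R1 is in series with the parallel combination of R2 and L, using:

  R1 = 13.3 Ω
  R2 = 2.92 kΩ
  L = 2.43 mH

Step 1 — Angular frequency: ω = 2π·f = 2π·54.2 = 340.5 rad/s.
Step 2 — Component impedances:
  R1: Z = R = 13.3 Ω
  R2: Z = R = 2920 Ω
  L: Z = jωL = j·340.5·0.00243 = 0 + j0.8275 Ω
Step 3 — Parallel branch: R2 || L = 1/(1/R2 + 1/L) = 0.0002345 + j0.8275 Ω.
Step 4 — Series with R1: Z_total = R1 + (R2 || L) = 13.3 + j0.8275 Ω = 13.33∠3.6° Ω.

Z = 13.3 + j0.8275 Ω = 13.33∠3.6° Ω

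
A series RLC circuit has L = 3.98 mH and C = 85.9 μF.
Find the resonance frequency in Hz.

Step 1 — Resonance condition Im(Z)=0 gives ω₀ = 1/√(LC).
Step 2 — ω₀ = 1/√(0.00398·8.59e-05) = 1710 rad/s.
Step 3 — f₀ = ω₀/(2π) = 272.2 Hz.

f₀ = 272.2 Hz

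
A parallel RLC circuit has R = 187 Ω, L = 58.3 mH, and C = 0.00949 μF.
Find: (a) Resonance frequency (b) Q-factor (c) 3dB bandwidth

Step 1 — Resonance: ω₀ = 1/√(LC) = 1/√(0.0583·9.49e-09) = 4.251e+04 rad/s.
Step 2 — f₀ = ω₀/(2π) = 6766 Hz.
Step 3 — Parallel Q: Q = R/(ω₀L) = 187/(4.251e+04·0.0583) = 0.07545.
Step 4 — Bandwidth: Δω = ω₀/Q = 5.635e+05 rad/s; BW = Δω/(2π) = 8.968e+04 Hz.

(a) f₀ = 6766 Hz  (b) Q = 0.07545  (c) BW = 8.968e+04 Hz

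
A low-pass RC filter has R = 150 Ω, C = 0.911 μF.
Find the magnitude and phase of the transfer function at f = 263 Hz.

Step 1 — Angular frequency: ω = 2π·263 = 1652 rad/s.
Step 2 — Transfer function: H(jω) = 1/(1 + jωRC).
Step 3 — Denominator: 1 + jωRC = 1 + j·1652·150·9.11e-07 = 1 + j0.2258.
Step 4 — H = 0.9515 - j0.2149.
Step 5 — Magnitude: |H| = 0.9754 (-0.2 dB); phase: φ = -12.7°.

|H| = 0.9754 (-0.2 dB), φ = -12.7°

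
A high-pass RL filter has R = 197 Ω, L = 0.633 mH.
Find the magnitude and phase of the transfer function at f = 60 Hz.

Step 1 — Angular frequency: ω = 2π·60 = 377 rad/s.
Step 2 — Transfer function: H(jω) = jωL/(R + jωL).
Step 3 — Numerator jωL = j·0.2386; denominator R + jωL = 197 + j0.2386.
Step 4 — H = 1.467e-06 + j0.001211.
Step 5 — Magnitude: |H| = 0.001211 (-58.3 dB); phase: φ = 89.9°.

|H| = 0.001211 (-58.3 dB), φ = 89.9°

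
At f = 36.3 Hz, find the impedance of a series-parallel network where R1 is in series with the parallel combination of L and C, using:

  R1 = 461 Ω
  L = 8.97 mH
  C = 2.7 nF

Step 1 — Angular frequency: ω = 2π·f = 2π·36.3 = 228.1 rad/s.
Step 2 — Component impedances:
  R1: Z = R = 461 Ω
  L: Z = jωL = j·228.1·0.00897 = 0 + j2.046 Ω
  C: Z = 1/(jωC) = -j/(ω·C) = 0 - j1.624e+06 Ω
Step 3 — Parallel branch: L || C = 1/(1/L + 1/C) = 0 + j2.046 Ω.
Step 4 — Series with R1: Z_total = R1 + (L || C) = 461 + j2.046 Ω = 461∠0.3° Ω.

Z = 461 + j2.046 Ω = 461∠0.3° Ω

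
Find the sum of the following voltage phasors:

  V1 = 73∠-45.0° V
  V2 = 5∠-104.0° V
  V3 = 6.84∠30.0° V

Step 1 — Convert each phasor to rectangular form:
  V1 = 73·(cos(-45.0°) + j·sin(-45.0°)) = 51.62 - j51.62 V
  V2 = 5·(cos(-104.0°) + j·sin(-104.0°)) = -1.21 - j4.851 V
  V3 = 6.84·(cos(30.0°) + j·sin(30.0°)) = 5.924 + j3.42 V
Step 2 — Sum components: V_total = 56.33 - j53.05 V.
Step 3 — Convert to polar: |V_total| = 77.38 V, ∠V_total = -43.3°.

V_total = 77.38∠-43.3° V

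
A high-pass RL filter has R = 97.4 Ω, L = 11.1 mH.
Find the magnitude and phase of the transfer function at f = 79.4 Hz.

Step 1 — Angular frequency: ω = 2π·79.4 = 498.9 rad/s.
Step 2 — Transfer function: H(jω) = jωL/(R + jωL).
Step 3 — Numerator jωL = j·5.538; denominator R + jωL = 97.4 + j5.538.
Step 4 — H = 0.003222 + j0.05667.
Step 5 — Magnitude: |H| = 0.05676 (-24.9 dB); phase: φ = 86.7°.

|H| = 0.05676 (-24.9 dB), φ = 86.7°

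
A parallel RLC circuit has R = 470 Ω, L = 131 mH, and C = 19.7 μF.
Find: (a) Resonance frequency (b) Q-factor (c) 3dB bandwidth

Step 1 — Resonance: ω₀ = 1/√(LC) = 1/√(0.131·1.97e-05) = 622.5 rad/s.
Step 2 — f₀ = ω₀/(2π) = 99.07 Hz.
Step 3 — Parallel Q: Q = R/(ω₀L) = 470/(622.5·0.131) = 5.764.
Step 4 — Bandwidth: Δω = ω₀/Q = 108 rad/s; BW = Δω/(2π) = 17.19 Hz.

(a) f₀ = 99.07 Hz  (b) Q = 5.764  (c) BW = 17.19 Hz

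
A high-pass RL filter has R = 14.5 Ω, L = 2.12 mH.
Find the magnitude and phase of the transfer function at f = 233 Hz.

Step 1 — Angular frequency: ω = 2π·233 = 1464 rad/s.
Step 2 — Transfer function: H(jω) = jωL/(R + jωL).
Step 3 — Numerator jωL = j·3.104; denominator R + jωL = 14.5 + j3.104.
Step 4 — H = 0.04381 + j0.2047.
Step 5 — Magnitude: |H| = 0.2093 (-13.6 dB); phase: φ = 77.9°.

|H| = 0.2093 (-13.6 dB), φ = 77.9°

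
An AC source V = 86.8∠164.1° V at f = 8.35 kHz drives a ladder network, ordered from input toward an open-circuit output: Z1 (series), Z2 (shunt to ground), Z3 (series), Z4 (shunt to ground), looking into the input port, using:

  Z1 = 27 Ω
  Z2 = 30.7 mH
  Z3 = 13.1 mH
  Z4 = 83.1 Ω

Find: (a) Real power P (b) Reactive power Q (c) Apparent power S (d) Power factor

Step 1 — Angular frequency: ω = 2π·f = 2π·8350 = 5.246e+04 rad/s.
Step 2 — Component impedances:
  Z1: Z = R = 27 Ω
  Z2: Z = jωL = j·5.246e+04·0.0307 = 0 + j1611 Ω
  Z3: Z = jωL = j·5.246e+04·0.0131 = 0 + j687.3 Ω
  Z4: Z = R = 83.1 Ω
Step 3 — Ladder network (open output): work backward from the far end, alternating series and parallel combinations. Z_in = 67.77 + j483.2 Ω = 487.9∠82.0° Ω.
Step 4 — Source phasor: V = 86.8∠164.1° V = -83.48 + j23.78 V.
Step 5 — Current: I = V / Z = 0.0245 + j0.1762 A = 0.1779∠82.1° A.
Step 6 — Complex power: S = V·I* = 2.145 + j15.29 VA.
Step 7 — Real power: P = Re(S) = 2.145 W.
Step 8 — Reactive power: Q = Im(S) = 15.29 VAR.
Step 9 — Apparent power: |S| = 15.44 VA.
Step 10 — Power factor: PF = P/|S| = 0.1389 (lagging).

(a) P = 2.145 W  (b) Q = 15.29 VAR  (c) S = 15.44 VA  (d) PF = 0.1389 (lagging)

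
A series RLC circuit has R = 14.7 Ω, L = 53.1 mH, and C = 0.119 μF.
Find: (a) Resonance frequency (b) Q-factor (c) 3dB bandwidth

Step 1 — Resonance: ω₀ = 1/√(LC) = 1/√(0.0531·1.19e-07) = 1.258e+04 rad/s.
Step 2 — f₀ = ω₀/(2π) = 2002 Hz.
Step 3 — Series Q: Q = ω₀L/R = 1.258e+04·0.0531/14.7 = 45.44.
Step 4 — Bandwidth: Δω = ω₀/Q = 276.8 rad/s; BW = Δω/(2π) = 44.06 Hz.

(a) f₀ = 2002 Hz  (b) Q = 45.44  (c) BW = 44.06 Hz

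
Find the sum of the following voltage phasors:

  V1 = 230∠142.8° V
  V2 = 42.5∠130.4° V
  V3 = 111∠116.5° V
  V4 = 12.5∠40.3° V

Step 1 — Convert each phasor to rectangular form:
  V1 = 230·(cos(142.8°) + j·sin(142.8°)) = -183.2 + j139.1 V
  V2 = 42.5·(cos(130.4°) + j·sin(130.4°)) = -27.55 + j32.37 V
  V3 = 111·(cos(116.5°) + j·sin(116.5°)) = -49.53 + j99.34 V
  V4 = 12.5·(cos(40.3°) + j·sin(40.3°)) = 9.533 + j8.085 V
Step 2 — Sum components: V_total = -250.7 + j278.8 V.
Step 3 — Convert to polar: |V_total| = 375 V, ∠V_total = 132.0°.

V_total = 375∠132.0° V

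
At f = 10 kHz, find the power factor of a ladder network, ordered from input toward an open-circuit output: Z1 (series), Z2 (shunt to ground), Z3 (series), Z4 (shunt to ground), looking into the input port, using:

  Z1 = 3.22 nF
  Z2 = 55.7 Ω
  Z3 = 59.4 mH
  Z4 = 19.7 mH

Step 1 — Angular frequency: ω = 2π·f = 2π·1e+04 = 6.283e+04 rad/s.
Step 2 — Component impedances:
  Z1: Z = 1/(jωC) = -j/(ω·C) = 0 - j4943 Ω
  Z2: Z = R = 55.7 Ω
  Z3: Z = jωL = j·6.283e+04·0.0594 = 0 + j3732 Ω
  Z4: Z = jωL = j·6.283e+04·0.0197 = 0 + j1238 Ω
Step 3 — Ladder network (open output): work backward from the far end, alternating series and parallel combinations. Z_in = 55.69 - j4942 Ω = 4942∠-89.4° Ω.
Step 4 — Power factor: PF = cos(φ) = Re(Z)/|Z| = 55.69/4942 = 0.01127.
Step 5 — Type: Im(Z) = -4942 ⇒ leading (phase φ = -89.4°).

PF = 0.01127 (leading, φ = -89.4°)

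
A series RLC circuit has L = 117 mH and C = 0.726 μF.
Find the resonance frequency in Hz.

Step 1 — Resonance condition Im(Z)=0 gives ω₀ = 1/√(LC).
Step 2 — ω₀ = 1/√(0.117·7.26e-07) = 3431 rad/s.
Step 3 — f₀ = ω₀/(2π) = 546.1 Hz.

f₀ = 546.1 Hz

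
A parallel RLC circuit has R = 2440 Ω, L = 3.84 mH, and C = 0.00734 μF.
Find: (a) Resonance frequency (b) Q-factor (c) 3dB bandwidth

Step 1 — Resonance: ω₀ = 1/√(LC) = 1/√(0.00384·7.34e-09) = 1.884e+05 rad/s.
Step 2 — f₀ = ω₀/(2π) = 2.998e+04 Hz.
Step 3 — Parallel Q: Q = R/(ω₀L) = 2440/(1.884e+05·0.00384) = 3.373.
Step 4 — Bandwidth: Δω = ω₀/Q = 5.584e+04 rad/s; BW = Δω/(2π) = 8887 Hz.

(a) f₀ = 2.998e+04 Hz  (b) Q = 3.373  (c) BW = 8887 Hz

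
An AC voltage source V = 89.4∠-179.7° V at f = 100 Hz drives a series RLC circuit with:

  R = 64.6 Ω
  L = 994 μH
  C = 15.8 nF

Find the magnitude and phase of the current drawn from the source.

Step 1 — Angular frequency: ω = 2π·f = 2π·100 = 628.3 rad/s.
Step 2 — Component impedances:
  R: Z = R = 64.6 Ω
  L: Z = jωL = j·628.3·0.000994 = 0 + j0.6245 Ω
  C: Z = 1/(jωC) = -j/(ω·C) = 0 - j1.007e+05 Ω
Step 3 — Series combination: Z_total = R + L + C = 64.6 - j1.007e+05 Ω = 1.007e+05∠-90.0° Ω.
Step 4 — Source phasor: V = 89.4∠-179.7° V = -89.4 - j0.4681 V.
Step 5 — Ohm's law: I = V / Z_total = (-89.4 - j0.4681) / (64.6 - j1.007e+05) = 4.078e-06 - j0.0008875 A.
Step 6 — Convert to polar: |I| = 0.0008875 A, ∠I = -89.7°.

I = 0.0008875∠-89.7° A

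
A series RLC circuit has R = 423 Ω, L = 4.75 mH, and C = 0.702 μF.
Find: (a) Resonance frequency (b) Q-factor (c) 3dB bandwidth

Step 1 — Resonance: ω₀ = 1/√(LC) = 1/√(0.00475·7.02e-07) = 1.732e+04 rad/s.
Step 2 — f₀ = ω₀/(2π) = 2756 Hz.
Step 3 — Series Q: Q = ω₀L/R = 1.732e+04·0.00475/423 = 0.1945.
Step 4 — Bandwidth: Δω = ω₀/Q = 8.905e+04 rad/s; BW = Δω/(2π) = 1.417e+04 Hz.

(a) f₀ = 2756 Hz  (b) Q = 0.1945  (c) BW = 1.417e+04 Hz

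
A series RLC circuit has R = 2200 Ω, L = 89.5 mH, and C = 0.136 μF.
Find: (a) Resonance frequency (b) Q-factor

Step 1 — Resonance condition Im(Z)=0 gives ω₀ = 1/√(LC).
Step 2 — ω₀ = 1/√(0.0895·1.36e-07) = 9064 rad/s.
Step 3 — f₀ = ω₀/(2π) = 1443 Hz.
Step 4 — Series Q: Q = ω₀L/R = 9064·0.0895/2200 = 0.3687.

(a) f₀ = 1443 Hz  (b) Q = 0.3687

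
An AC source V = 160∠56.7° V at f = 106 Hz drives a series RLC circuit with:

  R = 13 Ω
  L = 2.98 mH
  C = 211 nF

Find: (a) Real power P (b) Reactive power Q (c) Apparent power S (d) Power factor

Step 1 — Angular frequency: ω = 2π·f = 2π·106 = 666 rad/s.
Step 2 — Component impedances:
  R: Z = R = 13 Ω
  L: Z = jωL = j·666·0.00298 = 0 + j1.985 Ω
  C: Z = 1/(jωC) = -j/(ω·C) = 0 - j7116 Ω
Step 3 — Series combination: Z_total = R + L + C = 13 - j7114 Ω = 7114∠-89.9° Ω.
Step 4 — Source phasor: V = 160∠56.7° V = 87.84 + j133.7 V.
Step 5 — Current: I = V / Z = -0.01878 + j0.01238 A = 0.02249∠146.6° A.
Step 6 — Complex power: S = V·I* = 0.006576 - j3.599 VA.
Step 7 — Real power: P = Re(S) = 0.006576 W.
Step 8 — Reactive power: Q = Im(S) = -3.599 VAR.
Step 9 — Apparent power: |S| = 3.599 VA.
Step 10 — Power factor: PF = P/|S| = 0.001827 (leading).

(a) P = 0.006576 W  (b) Q = -3.599 VAR  (c) S = 3.599 VA  (d) PF = 0.001827 (leading)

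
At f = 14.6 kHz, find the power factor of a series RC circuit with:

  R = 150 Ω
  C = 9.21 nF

Step 1 — Angular frequency: ω = 2π·f = 2π·1.46e+04 = 9.173e+04 rad/s.
Step 2 — Component impedances:
  R: Z = R = 150 Ω
  C: Z = 1/(jωC) = -j/(ω·C) = 0 - j1184 Ω
Step 3 — Series combination: Z_total = R + C = 150 - j1184 Ω = 1193∠-82.8° Ω.
Step 4 — Power factor: PF = cos(φ) = Re(Z)/|Z| = 150/1193 = 0.1257.
Step 5 — Type: Im(Z) = -1184 ⇒ leading (phase φ = -82.8°).

PF = 0.1257 (leading, φ = -82.8°)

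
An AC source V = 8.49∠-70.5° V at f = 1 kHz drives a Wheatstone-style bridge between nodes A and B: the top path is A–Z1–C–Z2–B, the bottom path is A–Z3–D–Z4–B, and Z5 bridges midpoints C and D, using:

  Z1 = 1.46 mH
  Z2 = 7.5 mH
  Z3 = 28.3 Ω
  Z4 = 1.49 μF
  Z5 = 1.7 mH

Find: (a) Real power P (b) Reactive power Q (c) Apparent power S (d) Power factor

Step 1 — Angular frequency: ω = 2π·f = 2π·1000 = 6283 rad/s.
Step 2 — Component impedances:
  Z1: Z = jωL = j·6283·0.00146 = 0 + j9.173 Ω
  Z2: Z = jωL = j·6283·0.0075 = 0 + j47.12 Ω
  Z3: Z = R = 28.3 Ω
  Z4: Z = 1/(jωC) = -j/(ω·C) = 0 - j106.8 Ω
  Z5: Z = jωL = j·6283·0.0017 = 0 + j10.68 Ω
Step 3 — Bridge requires nodal analysis (the Z5 bridge couples midpoints C and D, so the two paths cannot be reduced to a simple series/parallel combination). Setting node B to ground and injecting 1 A at node A, the 3-node admittance system at A, C, D solves to V_A = Z_AB = 0.02633 + j101.6 Ω = 101.6∠90.0° Ω.
Step 4 — Source phasor: V = 8.49∠-70.5° V = 2.834 - j8.003 V.
Step 5 — Current: I = V / Z = -0.07877 - j0.02792 A = 0.08357∠-160.5° A.
Step 6 — Complex power: S = V·I* = 0.0001839 + j0.7095 VA.
Step 7 — Real power: P = Re(S) = 0.0001839 W.
Step 8 — Reactive power: Q = Im(S) = 0.7095 VAR.
Step 9 — Apparent power: |S| = 0.7095 VA.
Step 10 — Power factor: PF = P/|S| = 0.0002592 (lagging).

(a) P = 0.0001839 W  (b) Q = 0.7095 VAR  (c) S = 0.7095 VA  (d) PF = 0.0002592 (lagging)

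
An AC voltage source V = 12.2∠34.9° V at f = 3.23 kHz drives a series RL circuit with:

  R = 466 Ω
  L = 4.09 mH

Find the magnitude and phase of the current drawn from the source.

Step 1 — Angular frequency: ω = 2π·f = 2π·3230 = 2.029e+04 rad/s.
Step 2 — Component impedances:
  R: Z = R = 466 Ω
  L: Z = jωL = j·2.029e+04·0.00409 = 0 + j83.01 Ω
Step 3 — Series combination: Z_total = R + L = 466 + j83.01 Ω = 473.3∠10.1° Ω.
Step 4 — Source phasor: V = 12.2∠34.9° V = 10.01 + j6.98 V.
Step 5 — Ohm's law: I = V / Z_total = (10.01 + j6.98) / (466 + j83.01) = 0.0234 + j0.01081 A.
Step 6 — Convert to polar: |I| = 0.02577 A, ∠I = 24.8°.

I = 0.02577∠24.8° A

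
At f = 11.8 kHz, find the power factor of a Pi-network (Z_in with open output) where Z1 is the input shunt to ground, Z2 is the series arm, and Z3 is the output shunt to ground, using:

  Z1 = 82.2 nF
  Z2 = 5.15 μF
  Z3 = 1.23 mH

Step 1 — Angular frequency: ω = 2π·f = 2π·1.18e+04 = 7.414e+04 rad/s.
Step 2 — Component impedances:
  Z1: Z = 1/(jωC) = -j/(ω·C) = 0 - j164.1 Ω
  Z2: Z = 1/(jωC) = -j/(ω·C) = 0 - j2.619 Ω
  Z3: Z = jωL = j·7.414e+04·0.00123 = 0 + j91.19 Ω
Step 3 — With open output, the series arm Z2 and the output shunt Z3 appear in series to ground: Z2 + Z3 = 0 + j88.58 Ω.
Step 4 — Parallel with input shunt Z1: Z_in = Z1 || (Z2 + Z3) = 0 + j192.5 Ω = 192.5∠90.0° Ω.
Step 5 — Power factor: PF = cos(φ) = Re(Z)/|Z| = -0/192.5 = -0.
Step 6 — Type: Im(Z) = 192.5 ⇒ lagging (phase φ = 90.0°).

PF = -0 (lagging, φ = 90.0°)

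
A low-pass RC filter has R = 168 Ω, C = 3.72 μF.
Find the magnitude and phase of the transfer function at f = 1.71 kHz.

Step 1 — Angular frequency: ω = 2π·1710 = 1.074e+04 rad/s.
Step 2 — Transfer function: H(jω) = 1/(1 + jωRC).
Step 3 — Denominator: 1 + jωRC = 1 + j·1.074e+04·168·3.72e-06 = 1 + j6.715.
Step 4 — H = 0.0217 - j0.1457.
Step 5 — Magnitude: |H| = 0.1473 (-16.6 dB); phase: φ = -81.5°.

|H| = 0.1473 (-16.6 dB), φ = -81.5°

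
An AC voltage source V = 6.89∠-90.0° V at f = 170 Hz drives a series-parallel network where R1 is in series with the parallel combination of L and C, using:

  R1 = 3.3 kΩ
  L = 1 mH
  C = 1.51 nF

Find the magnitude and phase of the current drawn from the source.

Step 1 — Angular frequency: ω = 2π·f = 2π·170 = 1068 rad/s.
Step 2 — Component impedances:
  R1: Z = R = 3300 Ω
  L: Z = jωL = j·1068·0.001 = 0 + j1.068 Ω
  C: Z = 1/(jωC) = -j/(ω·C) = 0 - j6.2e+05 Ω
Step 3 — Parallel branch: L || C = 1/(1/L + 1/C) = 0 + j1.068 Ω.
Step 4 — Series with R1: Z_total = R1 + (L || C) = 3300 + j1.068 Ω = 3300∠0.0° Ω.
Step 5 — Source phasor: V = 6.89∠-90.0° V = 0 - j6.89 V.
Step 6 — Ohm's law: I = V / Z_total = (0 - j6.89) / (3300 + j1.068) = -6.758e-07 - j0.002088 A.
Step 7 — Convert to polar: |I| = 0.002088 A, ∠I = -90.0°.

I = 0.002088∠-90.0° A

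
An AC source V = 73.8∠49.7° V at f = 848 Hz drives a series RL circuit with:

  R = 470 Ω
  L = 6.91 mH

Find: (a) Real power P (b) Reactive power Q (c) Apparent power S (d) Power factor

Step 1 — Angular frequency: ω = 2π·f = 2π·848 = 5328 rad/s.
Step 2 — Component impedances:
  R: Z = R = 470 Ω
  L: Z = jωL = j·5328·0.00691 = 0 + j36.82 Ω
Step 3 — Series combination: Z_total = R + L = 470 + j36.82 Ω = 471.4∠4.5° Ω.
Step 4 — Source phasor: V = 73.8∠49.7° V = 47.73 + j56.28 V.
Step 5 — Current: I = V / Z = 0.1103 + j0.1111 A = 0.1565∠45.2° A.
Step 6 — Complex power: S = V·I* = 11.52 + j0.9022 VA.
Step 7 — Real power: P = Re(S) = 11.52 W.
Step 8 — Reactive power: Q = Im(S) = 0.9022 VAR.
Step 9 — Apparent power: |S| = 11.55 VA.
Step 10 — Power factor: PF = P/|S| = 0.9969 (lagging).

(a) P = 11.52 W  (b) Q = 0.9022 VAR  (c) S = 11.55 VA  (d) PF = 0.9969 (lagging)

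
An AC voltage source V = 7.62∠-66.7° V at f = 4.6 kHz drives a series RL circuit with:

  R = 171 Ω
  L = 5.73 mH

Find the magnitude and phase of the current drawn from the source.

Step 1 — Angular frequency: ω = 2π·f = 2π·4600 = 2.89e+04 rad/s.
Step 2 — Component impedances:
  R: Z = R = 171 Ω
  L: Z = jωL = j·2.89e+04·0.00573 = 0 + j165.6 Ω
Step 3 — Series combination: Z_total = R + L = 171 + j165.6 Ω = 238.1∠44.1° Ω.
Step 4 — Source phasor: V = 7.62∠-66.7° V = 3.014 - j6.999 V.
Step 5 — Ohm's law: I = V / Z_total = (3.014 - j6.999) / (171 + j165.6) = -0.01136 - j0.02993 A.
Step 6 — Convert to polar: |I| = 0.03201 A, ∠I = -110.8°.

I = 0.03201∠-110.8° A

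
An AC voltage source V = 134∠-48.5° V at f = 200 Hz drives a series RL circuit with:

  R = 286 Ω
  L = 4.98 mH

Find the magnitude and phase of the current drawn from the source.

Step 1 — Angular frequency: ω = 2π·f = 2π·200 = 1257 rad/s.
Step 2 — Component impedances:
  R: Z = R = 286 Ω
  L: Z = jωL = j·1257·0.00498 = 0 + j6.258 Ω
Step 3 — Series combination: Z_total = R + L = 286 + j6.258 Ω = 286.1∠1.3° Ω.
Step 4 — Source phasor: V = 134∠-48.5° V = 88.79 - j100.4 V.
Step 5 — Ohm's law: I = V / Z_total = (88.79 - j100.4) / (286 + j6.258) = 0.3026 - j0.3575 A.
Step 6 — Convert to polar: |I| = 0.4684 A, ∠I = -49.8°.

I = 0.4684∠-49.8° A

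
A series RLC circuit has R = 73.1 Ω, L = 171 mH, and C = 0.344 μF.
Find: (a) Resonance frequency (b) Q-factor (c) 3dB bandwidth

Step 1 — Resonance condition Im(Z)=0 gives ω₀ = 1/√(LC).
Step 2 — ω₀ = 1/√(0.171·3.44e-07) = 4123 rad/s.
Step 3 — f₀ = ω₀/(2π) = 656.2 Hz.
Step 4 — Series Q: Q = ω₀L/R = 4123·0.171/73.1 = 9.645.
Step 5 — 3dB bandwidth: Δω = ω₀/Q = 427.5 rad/s; BW = Δω/(2π) = 68.04 Hz.

(a) f₀ = 656.2 Hz  (b) Q = 9.645  (c) BW = 68.04 Hz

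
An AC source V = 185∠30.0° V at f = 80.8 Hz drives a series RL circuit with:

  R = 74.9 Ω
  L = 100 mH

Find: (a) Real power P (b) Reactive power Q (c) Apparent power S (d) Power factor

Step 1 — Angular frequency: ω = 2π·f = 2π·80.8 = 507.7 rad/s.
Step 2 — Component impedances:
  R: Z = R = 74.9 Ω
  L: Z = jωL = j·507.7·0.1 = 0 + j50.77 Ω
Step 3 — Series combination: Z_total = R + L = 74.9 + j50.77 Ω = 90.48∠34.1° Ω.
Step 4 — Source phasor: V = 185∠30.0° V = 160.2 + j92.5 V.
Step 5 — Current: I = V / Z = 2.039 - j0.1472 A = 2.045∠-4.1° A.
Step 6 — Complex power: S = V·I* = 313.1 + j212.2 VA.
Step 7 — Real power: P = Re(S) = 313.1 W.
Step 8 — Reactive power: Q = Im(S) = 212.2 VAR.
Step 9 — Apparent power: |S| = 378.2 VA.
Step 10 — Power factor: PF = P/|S| = 0.8278 (lagging).

(a) P = 313.1 W  (b) Q = 212.2 VAR  (c) S = 378.2 VA  (d) PF = 0.8278 (lagging)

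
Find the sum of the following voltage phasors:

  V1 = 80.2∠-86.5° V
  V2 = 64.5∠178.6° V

Step 1 — Convert each phasor to rectangular form:
  V1 = 80.2·(cos(-86.5°) + j·sin(-86.5°)) = 4.896 - j80.05 V
  V2 = 64.5·(cos(178.6°) + j·sin(178.6°)) = -64.48 + j1.576 V
Step 2 — Sum components: V_total = -59.58 - j78.47 V.
Step 3 — Convert to polar: |V_total| = 98.53 V, ∠V_total = -127.2°.

V_total = 98.53∠-127.2° V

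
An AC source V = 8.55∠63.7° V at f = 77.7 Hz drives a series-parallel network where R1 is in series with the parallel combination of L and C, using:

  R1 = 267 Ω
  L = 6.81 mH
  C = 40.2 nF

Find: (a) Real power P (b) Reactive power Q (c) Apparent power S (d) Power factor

Step 1 — Angular frequency: ω = 2π·f = 2π·77.7 = 488.2 rad/s.
Step 2 — Component impedances:
  R1: Z = R = 267 Ω
  L: Z = jωL = j·488.2·0.00681 = 0 + j3.325 Ω
  C: Z = 1/(jωC) = -j/(ω·C) = 0 - j5.095e+04 Ω
Step 3 — Parallel branch: L || C = 1/(1/L + 1/C) = 0 + j3.325 Ω.
Step 4 — Series with R1: Z_total = R1 + (L || C) = 267 + j3.325 Ω = 267∠0.7° Ω.
Step 5 — Source phasor: V = 8.55∠63.7° V = 3.788 + j7.665 V.
Step 6 — Current: I = V / Z = 0.01454 + j0.02853 A = 0.03202∠63.0° A.
Step 7 — Complex power: S = V·I* = 0.2737 + j0.003409 VA.
Step 8 — Real power: P = Re(S) = 0.2737 W.
Step 9 — Reactive power: Q = Im(S) = 0.003409 VAR.
Step 10 — Apparent power: |S| = 0.2738 VA.
Step 11 — Power factor: PF = P/|S| = 0.9999 (lagging).

(a) P = 0.2737 W  (b) Q = 0.003409 VAR  (c) S = 0.2738 VA  (d) PF = 0.9999 (lagging)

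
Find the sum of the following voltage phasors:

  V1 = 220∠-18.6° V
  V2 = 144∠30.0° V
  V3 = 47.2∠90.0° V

Step 1 — Convert each phasor to rectangular form:
  V1 = 220·(cos(-18.6°) + j·sin(-18.6°)) = 208.5 - j70.17 V
  V2 = 144·(cos(30.0°) + j·sin(30.0°)) = 124.7 + j72 V
  V3 = 47.2·(cos(90.0°) + j·sin(90.0°)) = 0 + j47.2 V
Step 2 — Sum components: V_total = 333.2 + j49.03 V.
Step 3 — Convert to polar: |V_total| = 336.8 V, ∠V_total = 8.4°.

V_total = 336.8∠8.4° V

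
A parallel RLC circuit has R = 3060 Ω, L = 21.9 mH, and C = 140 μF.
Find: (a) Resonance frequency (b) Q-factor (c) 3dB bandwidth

Step 1 — Resonance: ω₀ = 1/√(LC) = 1/√(0.0219·0.00014) = 571.1 rad/s.
Step 2 — f₀ = ω₀/(2π) = 90.89 Hz.
Step 3 — Parallel Q: Q = R/(ω₀L) = 3060/(571.1·0.0219) = 244.7.
Step 4 — Bandwidth: Δω = ω₀/Q = 2.334 rad/s; BW = Δω/(2π) = 0.3715 Hz.

(a) f₀ = 90.89 Hz  (b) Q = 244.7  (c) BW = 0.3715 Hz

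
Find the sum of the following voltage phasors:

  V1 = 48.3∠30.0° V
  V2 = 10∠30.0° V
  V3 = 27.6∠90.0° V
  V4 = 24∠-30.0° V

Step 1 — Convert each phasor to rectangular form:
  V1 = 48.3·(cos(30.0°) + j·sin(30.0°)) = 41.83 + j24.15 V
  V2 = 10·(cos(30.0°) + j·sin(30.0°)) = 8.66 + j5 V
  V3 = 27.6·(cos(90.0°) + j·sin(90.0°)) = 0 + j27.6 V
  V4 = 24·(cos(-30.0°) + j·sin(-30.0°)) = 20.78 - j12 V
Step 2 — Sum components: V_total = 71.27 + j44.75 V.
Step 3 — Convert to polar: |V_total| = 84.16 V, ∠V_total = 32.1°.

V_total = 84.16∠32.1° V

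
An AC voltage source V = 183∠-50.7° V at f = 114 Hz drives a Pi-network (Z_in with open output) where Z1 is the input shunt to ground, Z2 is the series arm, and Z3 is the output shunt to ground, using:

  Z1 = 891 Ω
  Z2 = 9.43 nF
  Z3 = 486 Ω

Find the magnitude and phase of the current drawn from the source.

Step 1 — Angular frequency: ω = 2π·f = 2π·114 = 716.3 rad/s.
Step 2 — Component impedances:
  Z1: Z = R = 891 Ω
  Z2: Z = 1/(jωC) = -j/(ω·C) = 0 - j1.48e+05 Ω
  Z3: Z = R = 486 Ω
Step 3 — With open output, the series arm Z2 and the output shunt Z3 appear in series to ground: Z2 + Z3 = 486 - j1.48e+05 Ω.
Step 4 — Parallel with input shunt Z1: Z_in = Z1 || (Z2 + Z3) = 891 - j5.362 Ω = 891∠-0.3° Ω.
Step 5 — Source phasor: V = 183∠-50.7° V = 115.9 - j141.6 V.
Step 6 — Ohm's law: I = V / Z_total = (115.9 - j141.6) / (891 - j5.362) = 0.131 - j0.1582 A.
Step 7 — Convert to polar: |I| = 0.2054 A, ∠I = -50.4°.

I = 0.2054∠-50.4° A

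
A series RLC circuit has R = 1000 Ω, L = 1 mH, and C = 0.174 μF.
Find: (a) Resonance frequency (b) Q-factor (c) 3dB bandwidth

Step 1 — Resonance condition Im(Z)=0 gives ω₀ = 1/√(LC).
Step 2 — ω₀ = 1/√(0.001·1.74e-07) = 7.581e+04 rad/s.
Step 3 — f₀ = ω₀/(2π) = 1.207e+04 Hz.
Step 4 — Series Q: Q = ω₀L/R = 7.581e+04·0.001/1000 = 0.07581.
Step 5 — 3dB bandwidth: Δω = ω₀/Q = 1e+06 rad/s; BW = Δω/(2π) = 1.592e+05 Hz.

(a) f₀ = 1.207e+04 Hz  (b) Q = 0.07581  (c) BW = 1.592e+05 Hz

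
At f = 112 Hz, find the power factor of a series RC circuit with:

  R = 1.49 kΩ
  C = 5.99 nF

Step 1 — Angular frequency: ω = 2π·f = 2π·112 = 703.7 rad/s.
Step 2 — Component impedances:
  R: Z = R = 1490 Ω
  C: Z = 1/(jωC) = -j/(ω·C) = 0 - j2.372e+05 Ω
Step 3 — Series combination: Z_total = R + C = 1490 - j2.372e+05 Ω = 2.372e+05∠-89.6° Ω.
Step 4 — Power factor: PF = cos(φ) = Re(Z)/|Z| = 1490/2.3724e+05 = 0.006281.
Step 5 — Type: Im(Z) = -2.372e+05 ⇒ leading (phase φ = -89.6°).

PF = 0.006281 (leading, φ = -89.6°)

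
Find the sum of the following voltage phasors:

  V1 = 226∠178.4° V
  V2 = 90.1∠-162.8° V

Step 1 — Convert each phasor to rectangular form:
  V1 = 226·(cos(178.4°) + j·sin(178.4°)) = -225.9 + j6.31 V
  V2 = 90.1·(cos(-162.8°) + j·sin(-162.8°)) = -86.07 - j26.64 V
Step 2 — Sum components: V_total = -312 - j20.33 V.
Step 3 — Convert to polar: |V_total| = 312.6 V, ∠V_total = -176.3°.

V_total = 312.6∠-176.3° V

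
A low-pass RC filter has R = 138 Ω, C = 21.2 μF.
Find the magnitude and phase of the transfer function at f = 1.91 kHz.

Step 1 — Angular frequency: ω = 2π·1910 = 1.2e+04 rad/s.
Step 2 — Transfer function: H(jω) = 1/(1 + jωRC).
Step 3 — Denominator: 1 + jωRC = 1 + j·1.2e+04·138·2.12e-05 = 1 + j35.11.
Step 4 — H = 0.0008106 - j0.02846.
Step 5 — Magnitude: |H| = 0.02847 (-30.9 dB); phase: φ = -88.4°.

|H| = 0.02847 (-30.9 dB), φ = -88.4°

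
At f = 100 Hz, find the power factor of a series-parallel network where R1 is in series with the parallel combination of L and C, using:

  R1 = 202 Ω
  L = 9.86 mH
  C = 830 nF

Step 1 — Angular frequency: ω = 2π·f = 2π·100 = 628.3 rad/s.
Step 2 — Component impedances:
  R1: Z = R = 202 Ω
  L: Z = jωL = j·628.3·0.00986 = 0 + j6.195 Ω
  C: Z = 1/(jωC) = -j/(ω·C) = 0 - j1918 Ω
Step 3 — Parallel branch: L || C = 1/(1/L + 1/C) = 0 + j6.215 Ω.
Step 4 — Series with R1: Z_total = R1 + (L || C) = 202 + j6.215 Ω = 202.1∠1.8° Ω.
Step 5 — Power factor: PF = cos(φ) = Re(Z)/|Z| = 202/202.1 = 0.9995.
Step 6 — Type: Im(Z) = 6.215 ⇒ lagging (phase φ = 1.8°).

PF = 0.9995 (lagging, φ = 1.8°)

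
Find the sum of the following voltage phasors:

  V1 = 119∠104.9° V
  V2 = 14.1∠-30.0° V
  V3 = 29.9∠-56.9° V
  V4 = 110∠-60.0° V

Step 1 — Convert each phasor to rectangular form:
  V1 = 119·(cos(104.9°) + j·sin(104.9°)) = -30.6 + j115 V
  V2 = 14.1·(cos(-30.0°) + j·sin(-30.0°)) = 12.21 - j7.05 V
  V3 = 29.9·(cos(-56.9°) + j·sin(-56.9°)) = 16.33 - j25.05 V
  V4 = 110·(cos(-60.0°) + j·sin(-60.0°)) = 55 - j95.26 V
Step 2 — Sum components: V_total = 52.94 - j12.36 V.
Step 3 — Convert to polar: |V_total| = 54.36 V, ∠V_total = -13.1°.

V_total = 54.36∠-13.1° V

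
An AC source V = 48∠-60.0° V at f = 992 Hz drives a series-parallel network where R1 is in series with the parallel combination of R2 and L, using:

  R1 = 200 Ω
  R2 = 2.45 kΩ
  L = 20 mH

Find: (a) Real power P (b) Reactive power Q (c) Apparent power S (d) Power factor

Step 1 — Angular frequency: ω = 2π·f = 2π·992 = 6233 rad/s.
Step 2 — Component impedances:
  R1: Z = R = 200 Ω
  R2: Z = R = 2450 Ω
  L: Z = jωL = j·6233·0.02 = 0 + j124.7 Ω
Step 3 — Parallel branch: R2 || L = 1/(1/R2 + 1/L) = 6.326 + j124.3 Ω.
Step 4 — Series with R1: Z_total = R1 + (R2 || L) = 206.3 + j124.3 Ω = 240.9∠31.1° Ω.
Step 5 — Source phasor: V = 48∠-60.0° V = 24 - j41.57 V.
Step 6 — Current: I = V / Z = -0.003735 - j0.1992 A = 0.1993∠-91.1° A.
Step 7 — Complex power: S = V·I* = 8.192 + j4.937 VA.
Step 8 — Real power: P = Re(S) = 8.192 W.
Step 9 — Reactive power: Q = Im(S) = 4.937 VAR.
Step 10 — Apparent power: |S| = 9.564 VA.
Step 11 — Power factor: PF = P/|S| = 0.8565 (lagging).

(a) P = 8.192 W  (b) Q = 4.937 VAR  (c) S = 9.564 VA  (d) PF = 0.8565 (lagging)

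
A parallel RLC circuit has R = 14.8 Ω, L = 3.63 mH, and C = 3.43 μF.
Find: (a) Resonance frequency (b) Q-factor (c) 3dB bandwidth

Step 1 — Resonance: ω₀ = 1/√(LC) = 1/√(0.00363·3.43e-06) = 8962 rad/s.
Step 2 — f₀ = ω₀/(2π) = 1426 Hz.
Step 3 — Parallel Q: Q = R/(ω₀L) = 14.8/(8962·0.00363) = 0.4549.
Step 4 — Bandwidth: Δω = ω₀/Q = 1.97e+04 rad/s; BW = Δω/(2π) = 3135 Hz.

(a) f₀ = 1426 Hz  (b) Q = 0.4549  (c) BW = 3135 Hz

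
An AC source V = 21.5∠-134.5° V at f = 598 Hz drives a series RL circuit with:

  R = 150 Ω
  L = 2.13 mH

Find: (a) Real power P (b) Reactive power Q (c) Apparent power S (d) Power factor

Step 1 — Angular frequency: ω = 2π·f = 2π·598 = 3757 rad/s.
Step 2 — Component impedances:
  R: Z = R = 150 Ω
  L: Z = jωL = j·3757·0.00213 = 0 + j8.003 Ω
Step 3 — Series combination: Z_total = R + L = 150 + j8.003 Ω = 150.2∠3.1° Ω.
Step 4 — Source phasor: V = 21.5∠-134.5° V = -15.07 - j15.33 V.
Step 5 — Current: I = V / Z = -0.1056 - j0.0966 A = 0.1431∠-137.6° A.
Step 6 — Complex power: S = V·I* = 3.073 + j0.164 VA.
Step 7 — Real power: P = Re(S) = 3.073 W.
Step 8 — Reactive power: Q = Im(S) = 0.164 VAR.
Step 9 — Apparent power: |S| = 3.077 VA.
Step 10 — Power factor: PF = P/|S| = 0.9986 (lagging).

(a) P = 3.073 W  (b) Q = 0.164 VAR  (c) S = 3.077 VA  (d) PF = 0.9986 (lagging)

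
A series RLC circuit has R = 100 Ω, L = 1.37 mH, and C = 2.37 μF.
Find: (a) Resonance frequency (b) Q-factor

Step 1 — Resonance condition Im(Z)=0 gives ω₀ = 1/√(LC).
Step 2 — ω₀ = 1/√(0.00137·2.37e-06) = 1.755e+04 rad/s.
Step 3 — f₀ = ω₀/(2π) = 2793 Hz.
Step 4 — Series Q: Q = ω₀L/R = 1.755e+04·0.00137/100 = 0.2404.

(a) f₀ = 2793 Hz  (b) Q = 0.2404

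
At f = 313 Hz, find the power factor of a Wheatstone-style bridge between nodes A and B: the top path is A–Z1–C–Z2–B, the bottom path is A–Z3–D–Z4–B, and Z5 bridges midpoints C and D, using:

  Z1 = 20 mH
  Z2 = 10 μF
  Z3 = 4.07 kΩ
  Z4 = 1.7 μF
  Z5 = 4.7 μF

Step 1 — Angular frequency: ω = 2π·f = 2π·313 = 1967 rad/s.
Step 2 — Component impedances:
  Z1: Z = jωL = j·1967·0.02 = 0 + j39.33 Ω
  Z2: Z = 1/(jωC) = -j/(ω·C) = 0 - j50.85 Ω
  Z3: Z = R = 4070 Ω
  Z4: Z = 1/(jωC) = -j/(ω·C) = 0 - j299.1 Ω
  Z5: Z = 1/(jωC) = -j/(ω·C) = 0 - j108.2 Ω
Step 3 — Bridge requires nodal analysis (the Z5 bridge couples midpoints C and D, so the two paths cannot be reduced to a simple series/parallel combination). Setting node B to ground and injecting 1 A at node A, the 3-node admittance system at A, C, D solves to V_A = Z_AB = 0.1834 - j5.87 Ω = 5.873∠-88.2° Ω.
Step 4 — Power factor: PF = cos(φ) = Re(Z)/|Z| = 0.1834/5.873 = 0.03123.
Step 5 — Type: Im(Z) = -5.87 ⇒ leading (phase φ = -88.2°).

PF = 0.03123 (leading, φ = -88.2°)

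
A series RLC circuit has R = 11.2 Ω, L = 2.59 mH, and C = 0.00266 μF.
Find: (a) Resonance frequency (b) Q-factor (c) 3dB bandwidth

Step 1 — Resonance: ω₀ = 1/√(LC) = 1/√(0.00259·2.66e-09) = 3.81e+05 rad/s.
Step 2 — f₀ = ω₀/(2π) = 6.064e+04 Hz.
Step 3 — Series Q: Q = ω₀L/R = 3.81e+05·0.00259/11.2 = 88.1.
Step 4 — Bandwidth: Δω = ω₀/Q = 4324 rad/s; BW = Δω/(2π) = 688.2 Hz.

(a) f₀ = 6.064e+04 Hz  (b) Q = 88.1  (c) BW = 688.2 Hz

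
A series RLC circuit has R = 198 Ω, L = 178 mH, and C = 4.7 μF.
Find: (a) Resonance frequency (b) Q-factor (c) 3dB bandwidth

Step 1 — Resonance: ω₀ = 1/√(LC) = 1/√(0.178·4.7e-06) = 1093 rad/s.
Step 2 — f₀ = ω₀/(2π) = 174 Hz.
Step 3 — Series Q: Q = ω₀L/R = 1093·0.178/198 = 0.9829.
Step 4 — Bandwidth: Δω = ω₀/Q = 1112 rad/s; BW = Δω/(2π) = 177 Hz.

(a) f₀ = 174 Hz  (b) Q = 0.9829  (c) BW = 177 Hz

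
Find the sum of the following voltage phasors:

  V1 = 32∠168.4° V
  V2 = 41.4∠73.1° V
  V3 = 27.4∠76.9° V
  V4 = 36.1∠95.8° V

Step 1 — Convert each phasor to rectangular form:
  V1 = 32·(cos(168.4°) + j·sin(168.4°)) = -31.35 + j6.434 V
  V2 = 41.4·(cos(73.1°) + j·sin(73.1°)) = 12.04 + j39.61 V
  V3 = 27.4·(cos(76.9°) + j·sin(76.9°)) = 6.21 + j26.69 V
  V4 = 36.1·(cos(95.8°) + j·sin(95.8°)) = -3.648 + j35.92 V
Step 2 — Sum components: V_total = -16.75 + j108.6 V.
Step 3 — Convert to polar: |V_total| = 109.9 V, ∠V_total = 98.8°.

V_total = 109.9∠98.8° V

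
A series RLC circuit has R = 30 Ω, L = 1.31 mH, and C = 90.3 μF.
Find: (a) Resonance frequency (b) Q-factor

Step 1 — Resonance condition Im(Z)=0 gives ω₀ = 1/√(LC).
Step 2 — ω₀ = 1/√(0.00131·9.03e-05) = 2908 rad/s.
Step 3 — f₀ = ω₀/(2π) = 462.7 Hz.
Step 4 — Series Q: Q = ω₀L/R = 2908·0.00131/30 = 0.127.

(a) f₀ = 462.7 Hz  (b) Q = 0.127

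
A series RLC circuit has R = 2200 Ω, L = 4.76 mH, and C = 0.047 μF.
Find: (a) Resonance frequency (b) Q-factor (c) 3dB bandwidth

Step 1 — Resonance: ω₀ = 1/√(LC) = 1/√(0.00476·4.7e-08) = 6.686e+04 rad/s.
Step 2 — f₀ = ω₀/(2π) = 1.064e+04 Hz.
Step 3 — Series Q: Q = ω₀L/R = 6.686e+04·0.00476/2200 = 0.1447.
Step 4 — Bandwidth: Δω = ω₀/Q = 4.622e+05 rad/s; BW = Δω/(2π) = 7.356e+04 Hz.

(a) f₀ = 1.064e+04 Hz  (b) Q = 0.1447  (c) BW = 7.356e+04 Hz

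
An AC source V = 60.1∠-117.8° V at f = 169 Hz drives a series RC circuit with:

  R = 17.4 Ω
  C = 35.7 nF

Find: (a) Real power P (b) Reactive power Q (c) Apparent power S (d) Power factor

Step 1 — Angular frequency: ω = 2π·f = 2π·169 = 1062 rad/s.
Step 2 — Component impedances:
  R: Z = R = 17.4 Ω
  C: Z = 1/(jωC) = -j/(ω·C) = 0 - j2.638e+04 Ω
Step 3 — Series combination: Z_total = R + C = 17.4 - j2.638e+04 Ω = 2.638e+04∠-90.0° Ω.
Step 4 — Source phasor: V = 60.1∠-117.8° V = -28.03 - j53.16 V.
Step 5 — Current: I = V / Z = 0.002015 - j0.001064 A = 0.002278∠-27.8° A.
Step 6 — Complex power: S = V·I* = 9.032e-05 - j0.1369 VA.
Step 7 — Real power: P = Re(S) = 9.032e-05 W.
Step 8 — Reactive power: Q = Im(S) = -0.1369 VAR.
Step 9 — Apparent power: |S| = 0.1369 VA.
Step 10 — Power factor: PF = P/|S| = 0.0006596 (leading).

(a) P = 9.032e-05 W  (b) Q = -0.1369 VAR  (c) S = 0.1369 VA  (d) PF = 0.0006596 (leading)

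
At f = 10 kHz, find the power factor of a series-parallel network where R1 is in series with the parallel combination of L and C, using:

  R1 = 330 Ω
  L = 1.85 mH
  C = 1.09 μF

Step 1 — Angular frequency: ω = 2π·f = 2π·1e+04 = 6.283e+04 rad/s.
Step 2 — Component impedances:
  R1: Z = R = 330 Ω
  L: Z = jωL = j·6.283e+04·0.00185 = 0 + j116.2 Ω
  C: Z = 1/(jωC) = -j/(ω·C) = 0 - j14.6 Ω
Step 3 — Parallel branch: L || C = 1/(1/L + 1/C) = 0 - j16.7 Ω.
Step 4 — Series with R1: Z_total = R1 + (L || C) = 330 - j16.7 Ω = 330.4∠-2.9° Ω.
Step 5 — Power factor: PF = cos(φ) = Re(Z)/|Z| = 330/330.42 = 0.9987.
Step 6 — Type: Im(Z) = -16.7 ⇒ leading (phase φ = -2.9°).

PF = 0.9987 (leading, φ = -2.9°)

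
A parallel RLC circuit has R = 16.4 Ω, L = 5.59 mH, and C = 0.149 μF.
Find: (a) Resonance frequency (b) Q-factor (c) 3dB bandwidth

Step 1 — Resonance: ω₀ = 1/√(LC) = 1/√(0.00559·1.49e-07) = 3.465e+04 rad/s.
Step 2 — f₀ = ω₀/(2π) = 5515 Hz.
Step 3 — Parallel Q: Q = R/(ω₀L) = 16.4/(3.465e+04·0.00559) = 0.08467.
Step 4 — Bandwidth: Δω = ω₀/Q = 4.092e+05 rad/s; BW = Δω/(2π) = 6.513e+04 Hz.

(a) f₀ = 5515 Hz  (b) Q = 0.08467  (c) BW = 6.513e+04 Hz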